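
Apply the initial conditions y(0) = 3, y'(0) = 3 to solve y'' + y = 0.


Characteristic roots of r² + 1 = 0 are ±1i, so y = C₁cos(x) + C₂sin(x).
Apply y(0) = 3: C₁ = 3. Differentiate and apply y'(0) = 3: 1·C₂ = 3, so C₂ = 3.
Particular solution: y = 3cos(x) + 3sin(x).


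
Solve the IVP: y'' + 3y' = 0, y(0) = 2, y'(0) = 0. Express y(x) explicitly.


Characteristic roots of r² + 3r = 0 are -3, 0.
General solution y = c₁ e^(-3x) + c₂.
Apply y(0) = 2: c₁ + c₂ = 2. Apply y'(0) = 0: -3 c₁ + 0 c₂ = 0.
Solve: c₁ = 0, c₂ = 2.
Particular solution: y = 0e^(-3x) + 2.


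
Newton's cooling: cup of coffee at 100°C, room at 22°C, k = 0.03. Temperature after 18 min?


Newton's law: dT/dt = -k(T - T_a) has solution T(t) = T_a + (T₀ - T_a)e^(-kt).
Plug in T_a = 22, T₀ = 100, k = 0.03, t = 18: T(18) = 22 + (78)e^(-0.54) ≈ 67.5°C.


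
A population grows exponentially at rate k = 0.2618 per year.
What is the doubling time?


Exponential growth: P(t) = P₀ e^(0.2618t). Set P(t)/P₀ = 2: e^(0.2618t) = 2.
Solve: t = ln(2)/0.2618 ≈ 2.65 years.


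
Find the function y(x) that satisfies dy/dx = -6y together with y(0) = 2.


General solution of y' = -6y is y = Ce^(-6x).
Apply y(0) = 2: C = 2.
Particular solution: y = 2e^(-6x).


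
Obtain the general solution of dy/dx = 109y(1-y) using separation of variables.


Separate: dy/[y(1-y)] = 109 dx.
Partial fractions: 1/[y(1-y)] = 1/y + 1/(1-y).
Integrate: ln|y/(1-y)| = 109x + C₀.
Solve for y: y = 1/(1 + Ce^(-109x)).


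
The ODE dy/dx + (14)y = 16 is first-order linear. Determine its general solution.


P(x) = 14, Q(x) = 16; integrating factor μ = e^(14x).
(μ y)' = 16e^(14x) ⇒ μ y = (8/7)e^(14x) + C.
Divide by μ: y = 8/7 + Ce^(-14x).


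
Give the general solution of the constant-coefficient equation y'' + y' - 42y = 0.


Characteristic equation: r² + r - 42 = 0.
Factor: (r - 6)(r + 7) = 0 ⇒ r = 6, -7 (distinct real).
General solution: y = C₁e^(6x) + C₂e^(-7x).


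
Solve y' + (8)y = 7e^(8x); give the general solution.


P(x) = 8 ⇒ μ = e^(8x).
(μ y)' = 7e^(16x) ⇒ μ y = (7/16)e^(16x) + C.
Divide by μ: y = (7/16)e^(8x) + Ce^(-8x).


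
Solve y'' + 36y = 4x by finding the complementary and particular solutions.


Homogeneous: r² + 36 = 0 ⇒ r = ±6i, y_h = C₁cos(6x) + C₂sin(6x).
Polynomial forcing; try y_p = Ax + B. Then y_p'' + 36 y_p = 36(Ax + B) = 4x, so B = 0 and A = 1/9.
General solution: y = C₁cos(6x) + C₂sin(6x) + (1/9)x.


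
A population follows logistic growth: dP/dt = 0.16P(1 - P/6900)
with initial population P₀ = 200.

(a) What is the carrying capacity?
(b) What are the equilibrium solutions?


Logistic ODE dP/dt = 0.16P(1 - P/6900) has equilibria where dP/dt = 0, i.e. P = 0 or P = 6900.
The coefficient (1 - P/K) = 0 when P = K, identifying K = 6900 as the carrying capacity.
(a) K = 6900; (b) equilibria P = 0 and P = 6900.


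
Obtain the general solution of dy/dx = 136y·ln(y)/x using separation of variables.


Separate: dy/[y ln(y)] = 136 dx/x.
Substitute u = ln(y): du/u = 136 dx/x.
Integrate: ln|ln(y)| = 136ln|x| + C₀, hence ln(y) = C·x^136.


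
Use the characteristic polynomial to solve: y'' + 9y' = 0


Characteristic equation: r² + 9r = 0.
Factor: (r + 9)(r - 0) = 0 ⇒ r = -9, 0 (distinct real).
General solution: y = C₁e^(-9x) + C₂.


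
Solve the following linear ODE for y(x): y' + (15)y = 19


P(x) = 15, Q(x) = 19; integrating factor μ = e^(15x).
(μ y)' = 19e^(15x) ⇒ μ y = (19/15)e^(15x) + C.
Divide by μ: y = 19/15 + Ce^(-15x).


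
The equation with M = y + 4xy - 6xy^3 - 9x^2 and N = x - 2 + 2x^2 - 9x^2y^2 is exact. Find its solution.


Check exactness: ∂M/∂y = 1 + 4x - 18xy^2 and ∂N/∂x = 1 + 4x - 18xy^2; equal, so the equation is exact.
Integrate M with respect to x (treating y as constant): ∫M dx = xy + 2x^2y - 3x^2y^3 - 3x^3 + h(y).
Differentiate w.r.t. y and set equal to N: the x-dependent terms already match, leaving h'(y) = -2. Integrate: h(y) = -2y.
So F(x,y) = xy - 2y + 2x^2y - 3x^2y^3 - 3x^3.
General solution: xy - 2y + 2x^2y - 3x^2y^3 - 3x^3 = C.


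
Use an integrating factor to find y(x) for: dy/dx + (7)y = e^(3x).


P(x) = 7 ⇒ μ = e^(7x).
(μ y)' = e^(10x) ⇒ μ y = e^(10x)/10 + C.
Divide by μ: y = (1/10)e^(3x) + Ce^(-7x).


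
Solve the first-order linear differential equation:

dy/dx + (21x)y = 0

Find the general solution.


P(x) = 21x ⇒ μ = e^((21/2)x²).
Q(x) = 0 so μ y is constant: y = Ce^(-(21/2)x²).


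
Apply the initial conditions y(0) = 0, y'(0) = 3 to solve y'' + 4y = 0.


Characteristic roots of r² + 4 = 0 are ±2i, so y = C₁cos(2x) + C₂sin(2x).
Apply y(0) = 0: C₁ = 0. Differentiate and apply y'(0) = 3: 2·C₂ = 3, so C₂ = 3/2.
Particular solution: y = (3/2)sin(2x).


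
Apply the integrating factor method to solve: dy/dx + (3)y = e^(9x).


P(x) = 3 ⇒ μ = e^(3x).
(μ y)' = e^(12x) ⇒ μ y = e^(12x)/12 + C.
Divide by μ: y = (1/12)e^(9x) + Ce^(-3x).


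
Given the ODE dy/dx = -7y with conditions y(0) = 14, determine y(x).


General solution of y' = -7y is y = Ce^(-7x).
Apply y(0) = 14: C = 14.
Particular solution: y = 14e^(-7x).


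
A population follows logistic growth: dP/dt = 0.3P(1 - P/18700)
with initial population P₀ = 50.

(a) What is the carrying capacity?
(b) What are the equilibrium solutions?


Logistic ODE dP/dt = 0.3P(1 - P/18700) has equilibria where dP/dt = 0, i.e. P = 0 or P = 18700.
The coefficient (1 - P/K) = 0 when P = K, identifying K = 18700 as the carrying capacity.
(a) K = 18700; (b) equilibria P = 0 and P = 18700.


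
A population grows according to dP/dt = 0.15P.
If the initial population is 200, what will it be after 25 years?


The ODE dP/dt = 0.15P has solution P(t) = P(0)e^(0.15t).
Substitute P(0) = 200 and t = 25: P(25) = 200 e^(3.75) ≈ 8504.


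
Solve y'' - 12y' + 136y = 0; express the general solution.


Characteristic equation: r² - 12r + 136 = 0.
Discriminant is negative; roots r = 6 ± 10i (complex conjugate pair).
General solution uses e^(α x)(C₁ cos(β x) + C₂ sin(β x)): y = e^(6x)(C₁cos(10x) + C₂sin(10x)).


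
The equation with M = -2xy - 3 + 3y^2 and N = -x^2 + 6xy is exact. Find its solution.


Check exactness: ∂M/∂y = -2x + 6y and ∂N/∂x = -2x + 6y; equal, so the equation is exact.
Integrate M with respect to x (treating y as constant): ∫M dx = -x^2y - 3x + 3xy^2 + h(y).
Differentiate w.r.t. y and set equal to N: all terms match, so h'(y) = 0 and h is a constant absorbed into C.
General solution: -x^2y - 3x + 3xy^2 = C.


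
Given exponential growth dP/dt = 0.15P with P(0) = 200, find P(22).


The ODE dP/dt = 0.15P has solution P(t) = P(0)e^(0.15t).
Substitute P(0) = 200 and t = 22: P(22) = 200 e^(3.30) ≈ 5423.


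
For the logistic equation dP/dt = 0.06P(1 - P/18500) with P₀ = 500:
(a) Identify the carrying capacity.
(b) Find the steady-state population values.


Logistic ODE dP/dt = 0.06P(1 - P/18500) has equilibria where dP/dt = 0, i.e. P = 0 or P = 18500.
The coefficient (1 - P/K) = 0 when P = K, identifying K = 18500 as the carrying capacity.
(a) K = 18500; (b) equilibria P = 0 and P = 18500.


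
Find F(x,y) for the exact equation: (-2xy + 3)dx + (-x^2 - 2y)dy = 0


Check exactness: ∂M/∂y = -2x and ∂N/∂x = -2x; equal, so the equation is exact.
Integrate M with respect to x (treating y as constant): ∫M dx = -x^2y + 3x + h(y).
Differentiate w.r.t. y and set equal to N: the x-dependent terms already match, leaving h'(y) = -2y. Integrate: h(y) = -y^2.
So F(x,y) = -x^2y - y^2 + 3x.
General solution: -x^2y - y^2 + 3x = C.


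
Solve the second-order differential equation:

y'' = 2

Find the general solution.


Characteristic polynomial (r - 0)² = 0; repeated root r = 0.
y_h = (C₁ + C₂x). Forcing matches the repeated root (resonance), so try y_p = Ax².
Substitute and solve for A: 2A = 2, so A = 1.
General solution: y = C₁ + C₂x + x².


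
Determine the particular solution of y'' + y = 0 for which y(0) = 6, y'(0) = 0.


Characteristic roots of r² + 1 = 0 are ±1i, so y = C₁cos(x) + C₂sin(x).
Apply y(0) = 6: C₁ = 6. Differentiate and apply y'(0) = 0: 1·C₂ = 0, so C₂ = 0.
Particular solution: y = 6cos(x).


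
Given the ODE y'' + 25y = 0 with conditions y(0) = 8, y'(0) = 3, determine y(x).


Characteristic roots of r² + 25 = 0 are ±5i, so y = C₁cos(5x) + C₂sin(5x).
Apply y(0) = 8: C₁ = 8. Differentiate and apply y'(0) = 3: 5·C₂ = 3, so C₂ = 3/5.
Particular solution: y = 8cos(5x) + (3/5)sin(5x).


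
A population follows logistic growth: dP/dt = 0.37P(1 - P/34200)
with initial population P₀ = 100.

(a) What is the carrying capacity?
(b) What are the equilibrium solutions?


Logistic ODE dP/dt = 0.37P(1 - P/34200) has equilibria where dP/dt = 0, i.e. P = 0 or P = 34200.
The coefficient (1 - P/K) = 0 when P = K, identifying K = 34200 as the carrying capacity.
(a) K = 34200; (b) equilibria P = 0 and P = 34200.


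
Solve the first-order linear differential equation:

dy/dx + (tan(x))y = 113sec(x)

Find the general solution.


P(x) = tan(x) ⇒ μ = e^(∫tan(x)dx) = sec(x).
(sec(x) y)' = 113sec²(x) ⇒ sec(x) y = 113tan(x) + C.
Multiply by cos(x): y = 113sin(x) + C·cos(x).


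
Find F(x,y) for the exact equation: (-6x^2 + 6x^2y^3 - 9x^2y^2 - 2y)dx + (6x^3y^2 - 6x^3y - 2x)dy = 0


Check exactness: ∂M/∂y = 18x^2y^2 - 18x^2y - 2 and ∂N/∂x = 18x^2y^2 - 18x^2y - 2; equal, so the equation is exact.
Integrate M with respect to x (treating y as constant): ∫M dx = -2x^3 + 2x^3y^3 - 3x^3y^2 - 2xy + h(y).
Differentiate w.r.t. y and set equal to N: all terms match, so h'(y) = 0 and h is a constant absorbed into C.
General solution: -2x^3 + 2x^3y^3 - 3x^3y^2 - 2xy = C.


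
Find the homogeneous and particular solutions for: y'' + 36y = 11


Homogeneous part: r² + 36 = 0 ⇒ r = ±6i, so y_h = C₁cos(6x) + C₂sin(6x).
Try constant y_p = A; plug in: 36A = 11 ⇒ A = 11/36.
General solution: y = C₁cos(6x) + C₂sin(6x) + 11/36.


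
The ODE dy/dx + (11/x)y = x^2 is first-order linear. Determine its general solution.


P(x) = 11/x ⇒ μ = x^11.
(x^11 y)' = x^13 ⇒ x^11 y = x^14/(14) + C.
Solve for y: y = (1/14)x^3 + C/x^11.


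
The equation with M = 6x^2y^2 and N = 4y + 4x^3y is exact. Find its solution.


Check exactness: ∂M/∂y = 12x^2y and ∂N/∂x = 12x^2y; equal, so the equation is exact.
Integrate M with respect to x (treating y as constant): ∫M dx = 2x^3y^2 + h(y).
Differentiate w.r.t. y and set equal to N: the x-dependent terms already match, leaving h'(y) = 4y. Integrate: h(y) = 2y^2.
So F(x,y) = 2y^2 + 2x^3y^2.
General solution: 2y^2 + 2x^3y^2 = C.


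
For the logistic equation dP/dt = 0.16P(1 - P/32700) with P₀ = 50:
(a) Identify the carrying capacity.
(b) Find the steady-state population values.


Logistic ODE dP/dt = 0.16P(1 - P/32700) has equilibria where dP/dt = 0, i.e. P = 0 or P = 32700.
The coefficient (1 - P/K) = 0 when P = K, identifying K = 32700 as the carrying capacity.
(a) K = 32700; (b) equilibria P = 0 and P = 32700.


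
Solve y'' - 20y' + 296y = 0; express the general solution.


Characteristic equation: r² - 20r + 296 = 0.
Discriminant is negative; roots r = 10 ± 14i (complex conjugate pair).
General solution uses e^(α x)(C₁ cos(β x) + C₂ sin(β x)): y = e^(10x)(C₁cos(14x) + C₂sin(14x)).


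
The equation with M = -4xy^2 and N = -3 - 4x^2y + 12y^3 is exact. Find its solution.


Check exactness: ∂M/∂y = -8xy and ∂N/∂x = -8xy; equal, so the equation is exact.
Integrate M with respect to x (treating y as constant): ∫M dx = -2x^2y^2 + h(y).
Differentiate w.r.t. y and set equal to N: the x-dependent terms already match, leaving h'(y) = -3 + 12y^3. Integrate: h(y) = -3y + 3y^4.
So F(x,y) = -3y - 2x^2y^2 + 3y^4.
General solution: -3y - 2x^2y^2 + 3y^4 = C.


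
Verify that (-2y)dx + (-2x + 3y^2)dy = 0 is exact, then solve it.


Check exactness: ∂M/∂y = -2 and ∂N/∂x = -2; equal, so the equation is exact.
Integrate M with respect to x (treating y as constant): ∫M dx = -2xy + h(y).
Differentiate w.r.t. y and set equal to N: the x-dependent terms already match, leaving h'(y) = 3y^2. Integrate: h(y) = y^3.
So F(x,y) = -2xy + y^3.
General solution: -2xy + y^3 = C.


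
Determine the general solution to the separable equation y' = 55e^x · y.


Separate variables: dy/y = 55e^x dx.
Integrate: ln|y| = 55e^x + C₀.
Exponentiate: y = Ce^(55e^x).


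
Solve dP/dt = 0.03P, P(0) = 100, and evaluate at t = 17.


The ODE dP/dt = 0.03P has solution P(t) = P(0)e^(0.03t).
Substitute P(0) = 100 and t = 17: P(17) = 100 e^(0.51) ≈ 167.


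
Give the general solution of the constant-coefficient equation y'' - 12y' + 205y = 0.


Characteristic equation: r² - 12r + 205 = 0.
Discriminant is negative; roots r = 6 ± 13i (complex conjugate pair).
General solution uses e^(α x)(C₁ cos(β x) + C₂ sin(β x)): y = e^(6x)(C₁cos(13x) + C₂sin(13x)).


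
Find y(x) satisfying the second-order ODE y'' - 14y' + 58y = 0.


Characteristic equation: r² - 14r + 58 = 0.
Discriminant is negative; roots r = 7 ± 3i (complex conjugate pair).
General solution uses e^(α x)(C₁ cos(β x) + C₂ sin(β x)): y = e^(7x)(C₁cos(3x) + C₂sin(3x)).


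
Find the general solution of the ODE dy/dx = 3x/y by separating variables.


Separate variables: y dy = 3x dx.
Integrate both sides: y²/2 = (3/2)x^2 + C₀.
Multiply by 2: y² = 3x^2 + C.


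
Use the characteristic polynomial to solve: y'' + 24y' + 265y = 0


Characteristic equation: r² + 24r + 265 = 0.
Discriminant is negative; roots r = -12 ± 11i (complex conjugate pair).
General solution uses e^(α x)(C₁ cos(β x) + C₂ sin(β x)): y = e^(-12x)(C₁cos(11x) + C₂sin(11x)).


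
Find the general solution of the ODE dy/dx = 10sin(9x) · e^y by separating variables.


Separate: e^(-y) dy = 10sin(9x) dx.
Integrate: -e^(-y) = -(10/9)cos(9x) + C₀.
Rearrange: e^(-y) = (10/9)cos(9x) + C.


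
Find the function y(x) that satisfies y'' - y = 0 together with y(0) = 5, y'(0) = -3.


Characteristic roots of r² - 1 = 0 are -1, 1.
General solution y = c₁ e^(-x) + c₂ e^(x).
Apply y(0) = 5: c₁ + c₂ = 5. Apply y'(0) = -3: -1 c₁ + 1 c₂ = -3.
Solve: c₁ = 4, c₂ = 1.
Particular solution: y = 4e^(-x) + e^(x).


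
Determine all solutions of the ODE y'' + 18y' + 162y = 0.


Characteristic equation: r² + 18r + 162 = 0.
Discriminant is negative; roots r = -9 ± 9i (complex conjugate pair).
General solution uses e^(α x)(C₁ cos(β x) + C₂ sin(β x)): y = e^(-9x)(C₁cos(9x) + C₂sin(9x)).


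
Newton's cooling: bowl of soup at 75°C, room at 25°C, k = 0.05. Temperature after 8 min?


Newton's law: dT/dt = -k(T - T_a) has solution T(t) = T_a + (T₀ - T_a)e^(-kt).
Plug in T_a = 25, T₀ = 75, k = 0.05, t = 8: T(8) = 25 + (50)e^(-0.40) ≈ 58.5°C.


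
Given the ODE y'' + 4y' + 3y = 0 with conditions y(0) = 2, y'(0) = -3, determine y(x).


Characteristic roots of r² + 4r + 3 = 0 are -1, -3.
General solution y = c₁ e^(-x) + c₂ e^(-3x).
Apply y(0) = 2: c₁ + c₂ = 2. Apply y'(0) = -3: -1 c₁ - 3 c₂ = -3.
Solve: c₁ = 3/2, c₂ = 1/2.
Particular solution: y = (3/2)e^(-x) + (1/2)e^(-3x).


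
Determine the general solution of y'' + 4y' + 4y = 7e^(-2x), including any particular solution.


Characteristic polynomial (r + 2)² = 0; repeated root r = -2.
y_h = (C₁ + C₂x)e^(-2x). Forcing matches the repeated root (resonance), so try y_p = Ax² e^(-2x).
Substitute and solve for A: 2A = 7, so A = 7/2.
General solution: y = (C₁ + C₂x + (7/2)x²)e^(-2x).


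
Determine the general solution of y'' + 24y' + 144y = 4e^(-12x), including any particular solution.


Characteristic polynomial (r + 12)² = 0; repeated root r = -12.
y_h = (C₁ + C₂x)e^(-12x). Forcing matches the repeated root (resonance), so try y_p = Ax² e^(-12x).
Substitute and solve for A: 2A = 4, so A = 2.
General solution: y = (C₁ + C₂x + 2x²)e^(-12x).


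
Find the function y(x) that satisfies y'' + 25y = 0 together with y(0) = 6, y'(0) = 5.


Characteristic roots of r² + 25 = 0 are ±5i, so y = C₁cos(5x) + C₂sin(5x).
Apply y(0) = 6: C₁ = 6. Differentiate and apply y'(0) = 5: 5·C₂ = 5, so C₂ = 1.
Particular solution: y = 6cos(5x) + sin(5x).


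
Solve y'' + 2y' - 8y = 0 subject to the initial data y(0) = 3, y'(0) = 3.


Characteristic roots of r² + 2r - 8 = 0 are 2, -4.
General solution y = c₁ e^(2x) + c₂ e^(-4x).
Apply y(0) = 3: c₁ + c₂ = 3. Apply y'(0) = 3: 2 c₁ - 4 c₂ = 3.
Solve: c₁ = 5/2, c₂ = 1/2.
Particular solution: y = (5/2)e^(2x) + (1/2)e^(-4x).


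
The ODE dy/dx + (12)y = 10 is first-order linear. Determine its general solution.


P(x) = 12, Q(x) = 10; integrating factor μ = e^(12x).
(μ y)' = 10e^(12x) ⇒ μ y = (5/6)e^(12x) + C.
Divide by μ: y = 5/6 + Ce^(-12x).


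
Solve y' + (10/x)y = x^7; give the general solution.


P(x) = 10/x ⇒ μ = x^10.
(x^10 y)' = x^17 ⇒ x^10 y = x^18/(18) + C.
Solve for y: y = (1/18)x^8 + C/x^10.


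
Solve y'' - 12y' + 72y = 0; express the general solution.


Characteristic equation: r² - 12r + 72 = 0.
Discriminant is negative; roots r = 6 ± 6i (complex conjugate pair).
General solution uses e^(α x)(C₁ cos(β x) + C₂ sin(β x)): y = e^(6x)(C₁cos(6x) + C₂sin(6x)).


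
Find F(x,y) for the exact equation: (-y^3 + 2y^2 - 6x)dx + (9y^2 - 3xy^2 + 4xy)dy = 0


Check exactness: ∂M/∂y = -3y^2 + 4y and ∂N/∂x = -3y^2 + 4y; equal, so the equation is exact.
Integrate M with respect to x (treating y as constant): ∫M dx = -xy^3 + 2xy^2 - 3x^2 + h(y).
Differentiate w.r.t. y and set equal to N: the x-dependent terms already match, leaving h'(y) = 9y^2. Integrate: h(y) = 3y^3.
So F(x,y) = 3y^3 - xy^3 + 2xy^2 - 3x^2.
General solution: 3y^3 - xy^3 + 2xy^2 - 3x^2 = C.


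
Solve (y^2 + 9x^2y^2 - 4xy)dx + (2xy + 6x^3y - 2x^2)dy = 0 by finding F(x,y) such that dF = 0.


Check exactness: ∂M/∂y = 2y + 18x^2y - 4x and ∂N/∂x = 2y + 18x^2y - 4x; equal, so the equation is exact.
Integrate M with respect to x (treating y as constant): ∫M dx = xy^2 + 3x^3y^2 - 2x^2y + h(y).
Differentiate w.r.t. y and set equal to N: all terms match, so h'(y) = 0 and h is a constant absorbed into C.
General solution: xy^2 + 3x^3y^2 - 2x^2y = C.


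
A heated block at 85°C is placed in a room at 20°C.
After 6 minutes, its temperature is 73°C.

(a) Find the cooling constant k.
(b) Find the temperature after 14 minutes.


Newton's law: T(t) = T_a + (T₀ - T_a)e^(-kt).
(a) Use T(6) = 73: (73 - 20)/(85 - 20) = e^(-k·6), so k = -ln(0.815)/6 ≈ 0.0340.
(b) Apply k to t = 14: T(14) = 20 + (65)e^(-0.476) ≈ 60.4°C.


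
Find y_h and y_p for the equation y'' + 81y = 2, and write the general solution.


Homogeneous part: r² + 81 = 0 ⇒ r = ±9i, so y_h = C₁cos(9x) + C₂sin(9x).
Try constant y_p = A; plug in: 81A = 2 ⇒ A = 2/81.
General solution: y = C₁cos(9x) + C₂sin(9x) + 2/81.


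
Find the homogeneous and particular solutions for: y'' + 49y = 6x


Homogeneous: r² + 49 = 0 ⇒ r = ±7i, y_h = C₁cos(7x) + C₂sin(7x).
Polynomial forcing; try y_p = Ax + B. Then y_p'' + 49 y_p = 49(Ax + B) = 6x, so B = 0 and A = 6/49.
General solution: y = C₁cos(7x) + C₂sin(7x) + (6/49)x.


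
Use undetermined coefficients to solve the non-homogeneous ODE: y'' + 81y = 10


Homogeneous part: r² + 81 = 0 ⇒ r = ±9i, so y_h = C₁cos(9x) + C₂sin(9x).
Try constant y_p = A; plug in: 81A = 10 ⇒ A = 10/81.
General solution: y = C₁cos(9x) + C₂sin(9x) + 10/81.


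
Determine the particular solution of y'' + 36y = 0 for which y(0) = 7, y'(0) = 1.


Characteristic roots of r² + 36 = 0 are ±6i, so y = C₁cos(6x) + C₂sin(6x).
Apply y(0) = 7: C₁ = 7. Differentiate and apply y'(0) = 1: 6·C₂ = 1, so C₂ = 1/6.
Particular solution: y = 7cos(6x) + (1/6)sin(6x).


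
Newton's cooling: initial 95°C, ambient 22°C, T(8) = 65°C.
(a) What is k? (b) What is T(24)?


Newton's law: T(t) = T_a + (T₀ - T_a)e^(-kt).
(a) Use T(8) = 65: (65 - 22)/(95 - 22) = e^(-k·8), so k = -ln(0.589)/8 ≈ 0.0662.
(b) Apply k to t = 24: T(24) = 22 + (73)e^(-1.588) ≈ 36.9°C.


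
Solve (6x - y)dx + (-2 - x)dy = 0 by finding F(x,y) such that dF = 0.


Check exactness: ∂M/∂y = -1 and ∂N/∂x = -1; equal, so the equation is exact.
Integrate M with respect to x (treating y as constant): ∫M dx = 3x^2 - xy + h(y).
Differentiate w.r.t. y and set equal to N: the x-dependent terms already match, leaving h'(y) = -2. Integrate: h(y) = -2y.
So F(x,y) = -2y + 3x^2 - xy.
General solution: -2y + 3x^2 - xy = C.


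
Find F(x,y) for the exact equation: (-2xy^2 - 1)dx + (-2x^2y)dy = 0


Check exactness: ∂M/∂y = -4xy and ∂N/∂x = -4xy; equal, so the equation is exact.
Integrate M with respect to x (treating y as constant): ∫M dx = -x^2y^2 - x + h(y).
Differentiate w.r.t. y and set equal to N: all terms match, so h'(y) = 0 and h is a constant absorbed into C.
General solution: -x^2y^2 - x = C.


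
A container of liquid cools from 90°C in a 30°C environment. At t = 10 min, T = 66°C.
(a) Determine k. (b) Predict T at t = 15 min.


Newton's law: T(t) = T_a + (T₀ - T_a)e^(-kt).
(a) Use T(10) = 66: (66 - 30)/(90 - 30) = e^(-k·10), so k = -ln(0.600)/10 ≈ 0.0511.
(b) Apply k to t = 15: T(15) = 30 + (60)e^(-0.766) ≈ 57.9°C.


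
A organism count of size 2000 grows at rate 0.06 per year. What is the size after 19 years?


The ODE dP/dt = 0.06P has solution P(t) = P(0)e^(0.06t).
Substitute P(0) = 2000 and t = 19: P(19) = 2000 e^(1.14) ≈ 6254.


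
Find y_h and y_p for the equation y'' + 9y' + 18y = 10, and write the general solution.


Characteristic roots of r² + 9r + 18 = 0 are -3, -6.
y_h = C₁e^(-3x) + C₂e^(-6x).
Constant forcing; try y_p = A. Then 18A = 10 ⇒ A = 5/9.
General solution: y = C₁e^(-3x) + C₂e^(-6x) + 5/9.


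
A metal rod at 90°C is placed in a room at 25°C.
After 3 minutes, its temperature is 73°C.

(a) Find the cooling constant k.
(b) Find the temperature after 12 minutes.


Newton's law: T(t) = T_a + (T₀ - T_a)e^(-kt).
(a) Use T(3) = 73: (73 - 25)/(90 - 25) = e^(-k·3), so k = -ln(0.738)/3 ≈ 0.1011.
(b) Apply k to t = 12: T(12) = 25 + (65)e^(-1.213) ≈ 44.3°C.


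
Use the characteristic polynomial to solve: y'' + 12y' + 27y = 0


Characteristic equation: r² + 12r + 27 = 0.
Factor: (r + 9)(r + 3) = 0 ⇒ r = -9, -3 (distinct real).
General solution: y = C₁e^(-9x) + C₂e^(-3x).


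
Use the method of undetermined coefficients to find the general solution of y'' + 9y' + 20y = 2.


Characteristic roots of r² + 9r + 20 = 0 are -4, -5.
y_h = C₁e^(-4x) + C₂e^(-5x).
Constant forcing; try y_p = A. Then 20A = 2 ⇒ A = 1/10.
General solution: y = C₁e^(-4x) + C₂e^(-5x) + 1/10.


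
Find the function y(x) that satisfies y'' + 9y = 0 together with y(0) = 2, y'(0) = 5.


Characteristic roots of r² + 9 = 0 are ±3i, so y = C₁cos(3x) + C₂sin(3x).
Apply y(0) = 2: C₁ = 2. Differentiate and apply y'(0) = 5: 3·C₂ = 5, so C₂ = 5/3.
Particular solution: y = 2cos(3x) + (5/3)sin(3x).


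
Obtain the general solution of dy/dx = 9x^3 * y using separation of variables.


Separate variables: dy/y = 9x^3 dx.
Integrate: ln|y| = (9/4)x^4 + C₀.
Exponentiate: y = Ce^((9/4)x^4).


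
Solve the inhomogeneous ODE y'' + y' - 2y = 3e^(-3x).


Characteristic roots of r² + r - 2 = 0 are 1, -2.
y_h = C₁e^(x) + C₂e^(-2x).
Forcing exponent -3 is not a characteristic root; try y_p = Ae^(-3x).
Substitute: A·(9 + (1)·-3 + (-2)) = A·4 = 3, so A = 3/4.
General solution: y = C₁e^(x) + C₂e^(-2x) + (3/4)e^(-3x).


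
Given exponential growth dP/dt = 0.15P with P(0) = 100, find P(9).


The ODE dP/dt = 0.15P has solution P(t) = P(0)e^(0.15t).
Substitute P(0) = 100 and t = 9: P(9) = 100 e^(1.35) ≈ 386.


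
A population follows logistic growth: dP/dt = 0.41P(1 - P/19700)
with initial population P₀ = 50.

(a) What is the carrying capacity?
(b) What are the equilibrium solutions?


Logistic ODE dP/dt = 0.41P(1 - P/19700) has equilibria where dP/dt = 0, i.e. P = 0 or P = 19700.
The coefficient (1 - P/K) = 0 when P = K, identifying K = 19700 as the carrying capacity.
(a) K = 19700; (b) equilibria P = 0 and P = 19700.


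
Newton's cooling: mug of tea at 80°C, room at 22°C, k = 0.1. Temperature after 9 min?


Newton's law: dT/dt = -k(T - T_a) has solution T(t) = T_a + (T₀ - T_a)e^(-kt).
Plug in T_a = 22, T₀ = 80, k = 0.1, t = 9: T(9) = 22 + (58)e^(-0.90) ≈ 45.6°C.


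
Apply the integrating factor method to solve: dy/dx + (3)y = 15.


P(x) = 3, Q(x) = 15; integrating factor μ = e^(3x).
(μ y)' = 15e^(3x) ⇒ μ y = 5e^(3x) + C.
Divide by μ: y = 5 + Ce^(-3x).


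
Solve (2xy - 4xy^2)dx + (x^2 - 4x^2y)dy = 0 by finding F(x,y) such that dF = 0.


Check exactness: ∂M/∂y = 2x - 8xy and ∂N/∂x = 2x - 8xy; equal, so the equation is exact.
Integrate M with respect to x (treating y as constant): ∫M dx = x^2y - 2x^2y^2 + h(y).
Differentiate w.r.t. y and set equal to N: all terms match, so h'(y) = 0 and h is a constant absorbed into C.
General solution: x^2y - 2x^2y^2 = C.


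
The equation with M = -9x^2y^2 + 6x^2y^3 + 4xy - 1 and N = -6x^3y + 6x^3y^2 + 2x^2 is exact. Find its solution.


Check exactness: ∂M/∂y = -18x^2y + 18x^2y^2 + 4x and ∂N/∂x = -18x^2y + 18x^2y^2 + 4x; equal, so the equation is exact.
Integrate M with respect to x (treating y as constant): ∫M dx = -3x^3y^2 + 2x^3y^3 + 2x^2y - x + h(y).
Differentiate w.r.t. y and set equal to N: all terms match, so h'(y) = 0 and h is a constant absorbed into C.
General solution: -3x^3y^2 + 2x^3y^3 + 2x^2y - x = C.


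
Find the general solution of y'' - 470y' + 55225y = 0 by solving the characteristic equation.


Characteristic equation: r² - 470r + 55225 = 0, i.e. (r - 235)² = 0.
Repeated root r = 235; include an x factor for the second linearly independent solution.
General solution: y = (C₁ + C₂x)e^(235x).


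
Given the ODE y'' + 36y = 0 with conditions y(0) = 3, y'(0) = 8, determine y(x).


Characteristic roots of r² + 36 = 0 are ±6i, so y = C₁cos(6x) + C₂sin(6x).
Apply y(0) = 3: C₁ = 3. Differentiate and apply y'(0) = 8: 6·C₂ = 8, so C₂ = 4/3.
Particular solution: y = 3cos(6x) + (4/3)sin(6x).


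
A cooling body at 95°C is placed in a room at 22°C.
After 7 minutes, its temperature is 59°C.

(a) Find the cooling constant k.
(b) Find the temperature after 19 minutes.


Newton's law: T(t) = T_a + (T₀ - T_a)e^(-kt).
(a) Use T(7) = 59: (59 - 22)/(95 - 22) = e^(-k·7), so k = -ln(0.507)/7 ≈ 0.0971.
(b) Apply k to t = 19: T(19) = 22 + (73)e^(-1.844) ≈ 33.5°C.


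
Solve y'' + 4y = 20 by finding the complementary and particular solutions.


Homogeneous part: r² + 4 = 0 ⇒ r = ±2i, so y_h = C₁cos(2x) + C₂sin(2x).
Try constant y_p = A; plug in: 4A = 20 ⇒ A = 5.
General solution: y = C₁cos(2x) + C₂sin(2x) + 5.


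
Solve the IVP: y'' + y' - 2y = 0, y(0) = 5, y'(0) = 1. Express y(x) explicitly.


Characteristic roots of r² + r - 2 = 0 are 1, -2.
General solution y = c₁ e^(x) + c₂ e^(-2x).
Apply y(0) = 5: c₁ + c₂ = 5. Apply y'(0) = 1: 1 c₁ - 2 c₂ = 1.
Solve: c₁ = 11/3, c₂ = 4/3.
Particular solution: y = (11/3)e^(x) + (4/3)e^(-2x).


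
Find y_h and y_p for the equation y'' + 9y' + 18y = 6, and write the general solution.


Characteristic roots of r² + 9r + 18 = 0 are -6, -3.
y_h = C₁e^(-6x) + C₂e^(-3x).
Constant forcing; try y_p = A. Then 18A = 6 ⇒ A = 1/3.
General solution: y = C₁e^(-6x) + C₂e^(-3x) + 1/3.


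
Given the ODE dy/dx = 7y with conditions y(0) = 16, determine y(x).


General solution of y' = 7y is y = Ce^(7x).
Apply y(0) = 16: C = 16.
Particular solution: y = 16e^(7x).


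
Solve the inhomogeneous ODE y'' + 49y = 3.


Homogeneous part: r² + 49 = 0 ⇒ r = ±7i, so y_h = C₁cos(7x) + C₂sin(7x).
Try constant y_p = A; plug in: 49A = 3 ⇒ A = 3/49.
General solution: y = C₁cos(7x) + C₂sin(7x) + 3/49.


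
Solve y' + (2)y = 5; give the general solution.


P(x) = 2, Q(x) = 5; integrating factor μ = e^(2x).
(μ y)' = 5e^(2x) ⇒ μ y = (5/2)e^(2x) + C.
Divide by μ: y = 5/2 + Ce^(-2x).


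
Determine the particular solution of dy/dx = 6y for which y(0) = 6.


General solution of y' = 6y is y = Ce^(6x).
Apply y(0) = 6: C = 6.
Particular solution: y = 6e^(6x).


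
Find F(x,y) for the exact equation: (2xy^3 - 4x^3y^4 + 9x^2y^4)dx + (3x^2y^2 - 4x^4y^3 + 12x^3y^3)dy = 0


Check exactness: ∂M/∂y = 6xy^2 - 16x^3y^3 + 36x^2y^3 and ∂N/∂x = 6xy^2 - 16x^3y^3 + 36x^2y^3; equal, so the equation is exact.
Integrate M with respect to x (treating y as constant): ∫M dx = x^2y^3 - x^4y^4 + 3x^3y^4 + h(y).
Differentiate w.r.t. y and set equal to N: all terms match, so h'(y) = 0 and h is a constant absorbed into C.
General solution: x^2y^3 - x^4y^4 + 3x^3y^4 = C.


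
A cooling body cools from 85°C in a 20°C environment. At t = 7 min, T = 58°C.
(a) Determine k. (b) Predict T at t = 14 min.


Newton's law: T(t) = T_a + (T₀ - T_a)e^(-kt).
(a) Use T(7) = 58: (58 - 20)/(85 - 20) = e^(-k·7), so k = -ln(0.585)/7 ≈ 0.0767.
(b) Apply k to t = 14: T(14) = 20 + (65)e^(-1.074) ≈ 42.2°C.


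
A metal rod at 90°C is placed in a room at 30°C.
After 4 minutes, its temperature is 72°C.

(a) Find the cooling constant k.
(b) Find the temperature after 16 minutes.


Newton's law: T(t) = T_a + (T₀ - T_a)e^(-kt).
(a) Use T(4) = 72: (72 - 30)/(90 - 30) = e^(-k·4), so k = -ln(0.700)/4 ≈ 0.0892.
(b) Apply k to t = 16: T(16) = 30 + (60)e^(-1.427) ≈ 44.4°C.


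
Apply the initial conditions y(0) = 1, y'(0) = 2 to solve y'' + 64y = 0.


Characteristic roots of r² + 64 = 0 are ±8i, so y = C₁cos(8x) + C₂sin(8x).
Apply y(0) = 1: C₁ = 1. Differentiate and apply y'(0) = 2: 8·C₂ = 2, so C₂ = 1/4.
Particular solution: y = cos(8x) + (1/4)sin(8x).


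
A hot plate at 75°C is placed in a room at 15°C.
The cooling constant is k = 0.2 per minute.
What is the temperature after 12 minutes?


Newton's law: dT/dt = -k(T - T_a) has solution T(t) = T_a + (T₀ - T_a)e^(-kt).
Plug in T_a = 15, T₀ = 75, k = 0.2, t = 12: T(12) = 15 + (60)e^(-2.40) ≈ 20.4°C.


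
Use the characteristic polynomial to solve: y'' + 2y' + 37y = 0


Characteristic equation: r² + 2r + 37 = 0.
Discriminant is negative; roots r = -1 ± 6i (complex conjugate pair).
General solution uses e^(α x)(C₁ cos(β x) + C₂ sin(β x)): y = e^(-x)(C₁cos(6x) + C₂sin(6x)).


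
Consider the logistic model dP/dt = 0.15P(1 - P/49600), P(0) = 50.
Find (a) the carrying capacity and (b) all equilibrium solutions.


Logistic ODE dP/dt = 0.15P(1 - P/49600) has equilibria where dP/dt = 0, i.e. P = 0 or P = 49600.
The coefficient (1 - P/K) = 0 when P = K, identifying K = 49600 as the carrying capacity.
(a) K = 49600; (b) equilibria P = 0 and P = 49600.


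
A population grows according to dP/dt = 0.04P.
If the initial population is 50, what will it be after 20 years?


The ODE dP/dt = 0.04P has solution P(t) = P(0)e^(0.04t).
Substitute P(0) = 50 and t = 20: P(20) = 50 e^(0.80) ≈ 111.


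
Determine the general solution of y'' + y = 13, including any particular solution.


Homogeneous part: r² + 1 = 0 ⇒ r = ±1i, so y_h = C₁cos(x) + C₂sin(x).
Try constant y_p = A; plug in: 1A = 13 ⇒ A = 13.
General solution: y = C₁cos(x) + C₂sin(x) + 13.


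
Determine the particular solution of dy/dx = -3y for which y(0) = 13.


General solution of y' = -3y is y = Ce^(-3x).
Apply y(0) = 13: C = 13.
Particular solution: y = 13e^(-3x).


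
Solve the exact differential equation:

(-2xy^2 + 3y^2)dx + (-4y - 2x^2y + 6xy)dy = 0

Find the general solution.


Check exactness: ∂M/∂y = -4xy + 6y and ∂N/∂x = -4xy + 6y; equal, so the equation is exact.
Integrate M with respect to x (treating y as constant): ∫M dx = -x^2y^2 + 3xy^2 + h(y).
Differentiate w.r.t. y and set equal to N: the x-dependent terms already match, leaving h'(y) = -4y. Integrate: h(y) = -2y^2.
So F(x,y) = -2y^2 - x^2y^2 + 3xy^2.
General solution: -2y^2 - x^2y^2 + 3xy^2 = C.


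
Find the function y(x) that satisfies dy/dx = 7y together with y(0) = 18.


General solution of y' = 7y is y = Ce^(7x).
Apply y(0) = 18: C = 18.
Particular solution: y = 18e^(7x).


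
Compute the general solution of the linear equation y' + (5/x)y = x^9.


P(x) = 5/x ⇒ μ = x^5.
(x^5 y)' = x^5·x^9 = x^14.
Integrate: x^5 y = x^15/(15) + C.
Solve for y: y = (1/15)x^10 + C/x^5.


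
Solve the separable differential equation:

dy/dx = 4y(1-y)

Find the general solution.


Separate: dy/[y(1-y)] = 4 dx.
Partial fractions: 1/[y(1-y)] = 1/y + 1/(1-y).
Integrate: ln|y/(1-y)| = 4x + C₀.
Solve for y: y = 1/(1 + Ce^(-4x)).


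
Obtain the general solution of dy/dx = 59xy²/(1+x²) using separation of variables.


Separate: dy/y² = 59x/(1+x²) dx.
Integrate LHS: ∫ dy/y² = -1/y.
Integrate RHS via u = 1+x²: (59/2)ln(1+x²) + C.
Result: -1/y = (59/2)ln(1+x²) + C.


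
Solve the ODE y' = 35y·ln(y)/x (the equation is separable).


Separate: dy/[y ln(y)] = 35 dx/x.
Substitute u = ln(y): du/u = 35 dx/x.
Integrate: ln|ln(y)| = 35ln|x| + C₀, hence ln(y) = C·x^35.


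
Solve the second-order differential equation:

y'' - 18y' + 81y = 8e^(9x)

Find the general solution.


Characteristic polynomial (r - 9)² = 0; repeated root r = 9.
y_h = (C₁ + C₂x)e^(9x). Forcing matches the repeated root (resonance), so try y_p = Ax² e^(9x).
Substitute and solve for A: 2A = 8, so A = 4.
General solution: y = (C₁ + C₂x + 4x²)e^(9x).


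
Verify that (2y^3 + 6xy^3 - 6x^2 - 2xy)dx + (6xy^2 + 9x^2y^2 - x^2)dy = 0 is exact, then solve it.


Check exactness: ∂M/∂y = 6y^2 + 18xy^2 - 2x and ∂N/∂x = 6y^2 + 18xy^2 - 2x; equal, so the equation is exact.
Integrate M with respect to x (treating y as constant): ∫M dx = 2xy^3 + 3x^2y^3 - 2x^3 - x^2y + h(y).
Differentiate w.r.t. y and set equal to N: all terms match, so h'(y) = 0 and h is a constant absorbed into C.
General solution: 2xy^3 + 3x^2y^3 - 2x^3 - x^2y = C.


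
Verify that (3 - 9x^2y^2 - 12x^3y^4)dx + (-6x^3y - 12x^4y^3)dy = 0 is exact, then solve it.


Check exactness: ∂M/∂y = -18x^2y - 48x^3y^3 and ∂N/∂x = -18x^2y - 48x^3y^3; equal, so the equation is exact.
Integrate M with respect to x (treating y as constant): ∫M dx = 3x - 3x^3y^2 - 3x^4y^4 + h(y).
Differentiate w.r.t. y and set equal to N: all terms match, so h'(y) = 0 and h is a constant absorbed into C.
General solution: 3x - 3x^3y^2 - 3x^4y^4 = C.


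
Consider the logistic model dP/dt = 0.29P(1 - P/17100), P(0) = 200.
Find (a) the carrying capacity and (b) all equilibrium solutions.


Logistic ODE dP/dt = 0.29P(1 - P/17100) has equilibria where dP/dt = 0, i.e. P = 0 or P = 17100.
The coefficient (1 - P/K) = 0 when P = K, identifying K = 17100 as the carrying capacity.
(a) K = 17100; (b) equilibria P = 0 and P = 17100.


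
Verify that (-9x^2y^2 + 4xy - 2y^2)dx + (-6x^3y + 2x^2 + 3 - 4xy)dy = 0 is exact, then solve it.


Check exactness: ∂M/∂y = -18x^2y + 4x - 4y and ∂N/∂x = -18x^2y + 4x - 4y; equal, so the equation is exact.
Integrate M with respect to x (treating y as constant): ∫M dx = -3x^3y^2 + 2x^2y - 2xy^2 + h(y).
Differentiate w.r.t. y and set equal to N: the x-dependent terms already match, leaving h'(y) = 3. Integrate: h(y) = 3y.
So F(x,y) = -3x^3y^2 + 2x^2y + 3y - 2xy^2.
General solution: -3x^3y^2 + 2x^2y + 3y - 2xy^2 = C.


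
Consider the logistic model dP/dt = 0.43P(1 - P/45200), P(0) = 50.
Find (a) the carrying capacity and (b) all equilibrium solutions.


Logistic ODE dP/dt = 0.43P(1 - P/45200) has equilibria where dP/dt = 0, i.e. P = 0 or P = 45200.
The coefficient (1 - P/K) = 0 when P = K, identifying K = 45200 as the carrying capacity.
(a) K = 45200; (b) equilibria P = 0 and P = 45200.


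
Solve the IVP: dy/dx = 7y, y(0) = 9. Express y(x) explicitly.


General solution of y' = 7y is y = Ce^(7x).
Apply y(0) = 9: C = 9.
Particular solution: y = 9e^(7x).


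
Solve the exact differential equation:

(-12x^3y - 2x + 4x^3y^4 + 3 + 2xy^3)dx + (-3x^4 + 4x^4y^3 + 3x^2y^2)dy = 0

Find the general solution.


Check exactness: ∂M/∂y = -12x^3 + 16x^3y^3 + 6xy^2 and ∂N/∂x = -12x^3 + 16x^3y^3 + 6xy^2; equal, so the equation is exact.
Integrate M with respect to x (treating y as constant): ∫M dx = -3x^4y - x^2 + x^4y^4 + 3x + x^2y^3 + h(y).
Differentiate w.r.t. y and set equal to N: all terms match, so h'(y) = 0 and h is a constant absorbed into C.
General solution: -3x^4y - x^2 + x^4y^4 + 3x + x^2y^3 = C.


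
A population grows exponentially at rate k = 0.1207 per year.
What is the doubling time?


Exponential growth: P(t) = P₀ e^(0.1207t). Set P(t)/P₀ = 2: e^(0.1207t) = 2.
Solve: t = ln(2)/0.1207 ≈ 5.74 years.


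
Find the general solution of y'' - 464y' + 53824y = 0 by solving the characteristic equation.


Characteristic equation: r² - 464r + 53824 = 0, i.e. (r - 232)² = 0.
Repeated root r = 232; include an x factor for the second linearly independent solution.
General solution: y = (C₁ + C₂x)e^(232x).


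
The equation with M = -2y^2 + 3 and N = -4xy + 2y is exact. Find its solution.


Check exactness: ∂M/∂y = -4y and ∂N/∂x = -4y; equal, so the equation is exact.
Integrate M with respect to x (treating y as constant): ∫M dx = -2xy^2 + 3x + h(y).
Differentiate w.r.t. y and set equal to N: the x-dependent terms already match, leaving h'(y) = 2y. Integrate: h(y) = y^2.
So F(x,y) = -2xy^2 + 3x + y^2.
General solution: -2xy^2 + 3x + y^2 = C.


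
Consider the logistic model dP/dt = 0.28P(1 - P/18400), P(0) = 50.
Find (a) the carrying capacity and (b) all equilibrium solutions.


Logistic ODE dP/dt = 0.28P(1 - P/18400) has equilibria where dP/dt = 0, i.e. P = 0 or P = 18400.
The coefficient (1 - P/K) = 0 when P = K, identifying K = 18400 as the carrying capacity.
(a) K = 18400; (b) equilibria P = 0 and P = 18400.


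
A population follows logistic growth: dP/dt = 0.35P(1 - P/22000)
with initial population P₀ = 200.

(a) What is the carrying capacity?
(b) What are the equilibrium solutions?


Logistic ODE dP/dt = 0.35P(1 - P/22000) has equilibria where dP/dt = 0, i.e. P = 0 or P = 22000.
The coefficient (1 - P/K) = 0 when P = K, identifying K = 22000 as the carrying capacity.
(a) K = 22000; (b) equilibria P = 0 and P = 22000.


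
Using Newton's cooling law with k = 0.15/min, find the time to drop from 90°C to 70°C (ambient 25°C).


From T(t) = T_a + (T₀ - T_a)e^(-kt), set T(t) = 70:
(70 - 25) / (90 - 25) = e^(-0.15t), so t = -ln(0.692)/0.15 ≈ 2.5 minutes.


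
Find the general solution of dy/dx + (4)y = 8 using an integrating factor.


P(x) = 4, Q(x) = 8; integrating factor μ = e^(4x).
(μ y)' = 8e^(4x) ⇒ μ y = 2e^(4x) + C.
Divide by μ: y = 2 + Ce^(-4x).


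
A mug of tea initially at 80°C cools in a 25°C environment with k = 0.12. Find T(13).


Newton's law: dT/dt = -k(T - T_a) has solution T(t) = T_a + (T₀ - T_a)e^(-kt).
Plug in T_a = 25, T₀ = 80, k = 0.12, t = 13: T(13) = 25 + (55)e^(-1.56) ≈ 36.6°C.


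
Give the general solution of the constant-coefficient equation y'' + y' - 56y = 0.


Characteristic equation: r² + r - 56 = 0.
Factor: (r - 7)(r + 8) = 0 ⇒ r = 7, -8 (distinct real).
General solution: y = C₁e^(7x) + C₂e^(-8x).


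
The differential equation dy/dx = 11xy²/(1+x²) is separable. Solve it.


Separate: dy/y² = 11x/(1+x²) dx.
Integrate LHS: ∫ dy/y² = -1/y.
Integrate RHS via u = 1+x²: (11/2)ln(1+x²) + C.
Result: -1/y = (11/2)ln(1+x²) + C.


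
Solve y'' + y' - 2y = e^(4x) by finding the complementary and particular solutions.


Characteristic roots of r² + r - 2 = 0 are 1, -2.
y_h = C₁e^(x) + C₂e^(-2x).
Forcing exponent 4 is not a characteristic root; try y_p = Ae^(4x).
Substitute: A·(16 + (1)·4 + (-2)) = A·18 = 1, so A = 1/18.
General solution: y = C₁e^(x) + C₂e^(-2x) + (1/18)e^(4x).
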